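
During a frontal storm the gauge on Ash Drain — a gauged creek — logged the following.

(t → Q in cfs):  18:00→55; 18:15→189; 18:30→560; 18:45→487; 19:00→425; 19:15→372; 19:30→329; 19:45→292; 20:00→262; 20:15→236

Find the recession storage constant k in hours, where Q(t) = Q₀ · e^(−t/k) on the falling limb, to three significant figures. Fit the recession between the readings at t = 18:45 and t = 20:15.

k ≈ 2.07 h

On the falling limb, Q drops from 487 to 236 cfs between t = 18:45 and t = 20:15 (Δt = 1.5 h).
k = −Δt / ln(Q₂/Q₁) = −1.5 / ln(236/487) = 2.07 h.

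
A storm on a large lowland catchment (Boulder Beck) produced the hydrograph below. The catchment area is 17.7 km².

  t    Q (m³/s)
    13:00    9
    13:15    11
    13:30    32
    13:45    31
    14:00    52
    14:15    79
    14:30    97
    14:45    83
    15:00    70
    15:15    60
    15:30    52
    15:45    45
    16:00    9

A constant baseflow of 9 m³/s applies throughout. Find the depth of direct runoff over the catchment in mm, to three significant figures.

Direct runoff: 0.0, 2.0, 23.0, 22.0, 43.0, 70.0, 88.0, 74.0, 61.0, 51.0, 43.0, 36.0, 0.0 m³/s; ΣQ_DR = 513.0 m³/s.
V = ΣQ_DR · Δt = 513.0 × 900 s = 4.617 × 10^5 m³.
Over A = 17.7 km², depth = V / A = 26.1 mm.

d ≈ 26.1 mm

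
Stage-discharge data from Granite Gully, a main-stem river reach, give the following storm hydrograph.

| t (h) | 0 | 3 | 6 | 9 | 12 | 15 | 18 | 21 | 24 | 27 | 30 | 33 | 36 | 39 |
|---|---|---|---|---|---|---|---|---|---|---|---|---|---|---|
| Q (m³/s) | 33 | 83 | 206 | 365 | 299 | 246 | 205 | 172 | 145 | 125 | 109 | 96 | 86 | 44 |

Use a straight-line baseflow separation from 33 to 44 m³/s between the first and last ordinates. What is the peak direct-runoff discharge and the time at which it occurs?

Q_p = 329.46 m³/s at t = 9 h

Subtracting baseflow gives direct-runoff ordinates: 0.00, 49.15, 171.31, 329.46, 262.62, 208.77, 166.92, 133.08, 105.23, 84.38, 67.54, 53.69, 42.85, 0.00 m³/s.
The maximum is 329.46 m³/s, occurring at the reading for t = 9 h.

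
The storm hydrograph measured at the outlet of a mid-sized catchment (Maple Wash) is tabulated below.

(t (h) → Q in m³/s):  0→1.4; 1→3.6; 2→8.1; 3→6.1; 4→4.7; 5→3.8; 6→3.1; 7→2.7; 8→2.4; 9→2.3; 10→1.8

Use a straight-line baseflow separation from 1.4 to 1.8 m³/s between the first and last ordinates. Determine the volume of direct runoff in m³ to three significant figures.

V ≈ 80600 m³

Direct-runoff ordinates (Q − Q_b): 0.00, 2.16, 6.62, 4.58, 3.14, 2.20, 1.46, 1.02, 0.68, 0.54, 0.00 m³/s.
ΣQ_DR = 22.40 m³/s.
With Δt = 1 h = 3600 s, V = ΣQ_DR · Δt = 22.40 × 3600 = 80600 m³.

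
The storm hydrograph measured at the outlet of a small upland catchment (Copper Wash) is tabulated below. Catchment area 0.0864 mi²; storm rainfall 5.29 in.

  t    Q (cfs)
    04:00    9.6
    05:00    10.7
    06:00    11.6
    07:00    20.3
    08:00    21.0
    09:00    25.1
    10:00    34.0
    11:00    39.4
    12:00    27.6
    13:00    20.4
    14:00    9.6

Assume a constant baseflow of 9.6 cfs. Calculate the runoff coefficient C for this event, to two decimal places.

C ≈ 0.42

ΣQ_DR = 123.7 cfs; V = ΣQ_DR·Δt = 4.453 × 10^5 ft³.
Runoff depth d = V / A = 2.219 in.
C = d / P = 2.219 / 5.29 = 0.42.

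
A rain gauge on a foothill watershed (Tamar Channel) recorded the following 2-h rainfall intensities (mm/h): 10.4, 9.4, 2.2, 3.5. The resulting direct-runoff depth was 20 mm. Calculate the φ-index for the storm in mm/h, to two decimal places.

Only the 2 blocks with intensity above φ contribute runoff: 10.4, 9.4 mm/h.
Σ(I−φ)·Δt = d  ⇒  (10.4+9.4 − 2φ)·2 = 20
φ = (19.80 − 20/2) / 2 = 4.90 mm/h.

φ ≈ 4.90 mm/h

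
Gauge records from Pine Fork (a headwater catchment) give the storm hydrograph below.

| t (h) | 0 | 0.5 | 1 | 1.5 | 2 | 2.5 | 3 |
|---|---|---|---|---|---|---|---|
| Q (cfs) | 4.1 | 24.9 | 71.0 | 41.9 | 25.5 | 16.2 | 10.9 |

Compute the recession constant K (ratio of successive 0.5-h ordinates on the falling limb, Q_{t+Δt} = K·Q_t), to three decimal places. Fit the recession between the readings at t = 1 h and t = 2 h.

Using the recession-limb readings at t = 1 h and t = 2 h: Q falls from 71.0 to 25.5 cfs over 2 intervals.
K = (Q₂/Q₁)^(1/2) = (25.5/71.0)^(1/2) = 0.599.

K ≈ 0.599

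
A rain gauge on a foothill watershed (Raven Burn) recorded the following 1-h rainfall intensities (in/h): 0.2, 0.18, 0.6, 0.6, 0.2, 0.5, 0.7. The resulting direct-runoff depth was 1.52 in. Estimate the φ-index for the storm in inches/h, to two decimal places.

φ ≈ 0.22 in/h

Only the 4 blocks with intensity above φ contribute runoff: 0.6, 0.6, 0.5, 0.7 in/h.
Σ(I−φ)·Δt = d  ⇒  (0.6+0.6+0.5+0.7 − 4φ)·1 = 1.52
φ = (2.400 − 1.52/1) / 4 = 0.22 in/h.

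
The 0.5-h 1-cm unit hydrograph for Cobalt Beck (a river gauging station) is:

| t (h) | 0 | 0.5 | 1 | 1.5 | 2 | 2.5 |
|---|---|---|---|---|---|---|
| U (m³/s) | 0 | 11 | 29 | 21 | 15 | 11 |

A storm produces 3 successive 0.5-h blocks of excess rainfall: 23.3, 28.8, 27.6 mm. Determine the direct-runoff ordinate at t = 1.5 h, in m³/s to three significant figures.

Q ≈ 163 m³/s

By discrete convolution, Q_j = Σ (P_i / 10 mm) · U_{j−i}.
At t = 1.5 h (j=3): Q = (23.3/10)·21 + (28.8/10)·29 + (27.6/10)·11 = 163 m³/s.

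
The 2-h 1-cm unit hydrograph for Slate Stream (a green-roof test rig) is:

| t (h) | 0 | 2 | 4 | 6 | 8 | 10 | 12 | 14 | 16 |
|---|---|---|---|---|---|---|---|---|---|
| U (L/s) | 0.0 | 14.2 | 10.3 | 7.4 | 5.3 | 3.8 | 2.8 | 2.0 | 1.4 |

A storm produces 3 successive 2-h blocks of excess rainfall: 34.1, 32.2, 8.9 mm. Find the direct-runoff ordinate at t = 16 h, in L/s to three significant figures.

Q ≈ 13.7 L/s

By discrete convolution, Q_j = Σ (P_i / 10 mm) · U_{j−i}.
At t = 16 h (j=8): Q = (34.1/10)·1.4 + (32.2/10)·2.0 + (8.9/10)·2.8 = 13.7 L/s.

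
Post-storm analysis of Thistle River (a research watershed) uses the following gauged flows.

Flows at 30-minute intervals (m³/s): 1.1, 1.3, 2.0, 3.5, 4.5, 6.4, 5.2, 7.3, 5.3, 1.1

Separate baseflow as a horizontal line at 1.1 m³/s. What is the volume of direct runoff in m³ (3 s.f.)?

Direct-runoff ordinates (Q − Q_b): 0.0, 0.2, 0.9, 2.4, 3.4, 5.3, 4.1, 6.2, 4.2, 0.0 m³/s.
ΣQ_DR = 26.70 m³/s.
With Δt = 0.5 h = 1800 s, V = ΣQ_DR · Δt = 26.70 × 1800 = 48100 m³.

V ≈ 48100 m³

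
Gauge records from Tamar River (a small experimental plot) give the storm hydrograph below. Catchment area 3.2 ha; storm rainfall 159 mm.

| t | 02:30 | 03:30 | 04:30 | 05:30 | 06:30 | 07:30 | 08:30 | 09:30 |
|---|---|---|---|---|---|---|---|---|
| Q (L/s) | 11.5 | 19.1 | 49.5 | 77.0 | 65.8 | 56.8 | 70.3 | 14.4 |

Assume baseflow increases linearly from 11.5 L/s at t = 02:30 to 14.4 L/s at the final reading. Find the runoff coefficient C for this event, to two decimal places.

ΣQ_DR = 260.8 L/s; V = ΣQ_DR·Δt = 9.389 × 10^5 L.
Runoff depth d = V / A = 29.34 mm.
C = d / P = 29.34 / 159 = 0.18.

C ≈ 0.18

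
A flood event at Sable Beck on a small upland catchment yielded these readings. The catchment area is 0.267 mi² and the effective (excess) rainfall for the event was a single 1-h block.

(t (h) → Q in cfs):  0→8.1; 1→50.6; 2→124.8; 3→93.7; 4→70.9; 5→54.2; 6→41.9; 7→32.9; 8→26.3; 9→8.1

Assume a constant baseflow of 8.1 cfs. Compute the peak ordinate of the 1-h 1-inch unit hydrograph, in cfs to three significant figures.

Direct runoff: 0.0, 42.5, 116.7, 85.6, 62.8, 46.1, 33.8, 24.8, 18.2, 0.0 cfs; ΣQ_DR = 430.5 cfs, peak = 116.7 cfs.
Runoff depth d = ΣQ_DR·Δt / A = 430.5 × 3600 / (0.267 mi²) = 2.498 in.
The 1-inch UH is the DRH scaled by (1 in)/d, so U_p = 116.7 × 1/2.498 = 46.7 cfs.

U_p ≈ 46.7 cfs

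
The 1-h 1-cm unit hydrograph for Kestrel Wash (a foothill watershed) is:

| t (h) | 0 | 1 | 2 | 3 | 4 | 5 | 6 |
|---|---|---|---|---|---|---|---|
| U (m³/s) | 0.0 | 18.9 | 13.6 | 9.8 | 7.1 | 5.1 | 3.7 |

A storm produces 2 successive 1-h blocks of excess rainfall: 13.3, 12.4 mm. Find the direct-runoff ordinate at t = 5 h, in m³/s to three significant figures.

By discrete convolution, Q_j = Σ (P_i / 10 mm) · U_{j−i}.
At t = 5 h (j=5): Q = (13.3/10)·5.1 + (12.4/10)·7.1 = 15.6 m³/s.

Q ≈ 15.6 m³/s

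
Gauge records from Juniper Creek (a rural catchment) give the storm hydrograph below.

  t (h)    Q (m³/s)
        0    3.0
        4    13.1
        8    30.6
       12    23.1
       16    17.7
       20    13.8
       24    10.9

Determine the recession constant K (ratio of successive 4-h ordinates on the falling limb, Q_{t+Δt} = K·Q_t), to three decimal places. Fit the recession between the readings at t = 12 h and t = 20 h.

K ≈ 0.773

Using the recession-limb readings at t = 12 h and t = 20 h: Q falls from 23.1 to 13.8 m³/s over 2 intervals.
K = (Q₂/Q₁)^(1/2) = (13.8/23.1)^(1/2) = 0.773.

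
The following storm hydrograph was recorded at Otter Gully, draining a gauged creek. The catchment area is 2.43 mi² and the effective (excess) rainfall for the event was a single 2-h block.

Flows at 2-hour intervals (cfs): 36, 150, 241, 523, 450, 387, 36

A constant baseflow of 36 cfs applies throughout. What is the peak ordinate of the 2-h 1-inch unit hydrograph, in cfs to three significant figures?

U_p ≈ 243 cfs

Direct runoff: 0.0, 114.0, 205.0, 487.0, 414.0, 351.0, 0.0 cfs; ΣQ_DR = 1571 cfs, peak = 487.0 cfs.
Runoff depth d = ΣQ_DR·Δt / A = 1571 × 7200 / (2.43 mi²) = 2.004 in.
The 1-inch UH is the DRH scaled by (1 in)/d, so U_p = 487.0 × 1/2.004 = 243 cfs.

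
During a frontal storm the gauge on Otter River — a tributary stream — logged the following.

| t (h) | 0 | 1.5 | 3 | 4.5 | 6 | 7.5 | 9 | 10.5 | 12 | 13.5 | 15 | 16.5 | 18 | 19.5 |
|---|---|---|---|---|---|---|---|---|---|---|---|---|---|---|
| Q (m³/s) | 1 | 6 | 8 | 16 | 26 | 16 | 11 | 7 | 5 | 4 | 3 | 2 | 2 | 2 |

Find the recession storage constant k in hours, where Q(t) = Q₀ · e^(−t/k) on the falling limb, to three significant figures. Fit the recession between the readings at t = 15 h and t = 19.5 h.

k ≈ 11.1 h

On the falling limb, Q drops from 3 to 2 m³/s between t = 15 h and t = 19.5 h (Δt = 4.5 h).
k = −Δt / ln(Q₂/Q₁) = −4.5 / ln(2/3) = 11.1 h.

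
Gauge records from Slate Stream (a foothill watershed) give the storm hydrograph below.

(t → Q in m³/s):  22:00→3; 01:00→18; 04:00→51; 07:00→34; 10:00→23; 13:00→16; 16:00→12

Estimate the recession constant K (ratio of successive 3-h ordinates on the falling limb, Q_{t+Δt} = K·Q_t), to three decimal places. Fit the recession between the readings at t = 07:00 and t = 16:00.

Using the recession-limb readings at t = 07:00 and t = 16:00: Q falls from 34 to 12 m³/s over 3 intervals.
K = (Q₂/Q₁)^(1/3) = (12/34)^(1/3) = 0.707.

K ≈ 0.707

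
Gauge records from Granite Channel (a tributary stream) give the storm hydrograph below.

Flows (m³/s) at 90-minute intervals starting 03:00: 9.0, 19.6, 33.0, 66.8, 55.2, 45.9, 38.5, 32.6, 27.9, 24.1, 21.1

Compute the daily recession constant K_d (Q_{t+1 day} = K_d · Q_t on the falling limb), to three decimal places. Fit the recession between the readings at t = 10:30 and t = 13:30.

Between t = 10:30 and t = 13:30 the flow falls from 45.9 to 32.6 m³/s over 2×1.5 h = 3 h.
Per-interval ratio K = (32.6/45.9)^(1/2) = 0.8428; K_d = K^(24/1.5) = 0.065.

K_d ≈ 0.065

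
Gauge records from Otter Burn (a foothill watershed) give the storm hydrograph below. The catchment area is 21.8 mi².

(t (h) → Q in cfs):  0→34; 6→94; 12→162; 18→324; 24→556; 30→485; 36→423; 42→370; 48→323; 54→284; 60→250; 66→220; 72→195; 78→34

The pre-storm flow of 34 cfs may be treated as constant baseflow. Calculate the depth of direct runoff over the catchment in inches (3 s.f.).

d ≈ 1.40 in

Direct runoff: 0.0, 60.0, 128.0, 290.0, 522.0, 451.0, 389.0, 336.0, 289.0, 250.0, 216.0, 186.0, 161.0, 0.0 cfs; ΣQ_DR = 3278 cfs.
V = ΣQ_DR · Δt = 3278 × 21600 s = 7.080 × 10^7 ft³.
Over A = 21.8 mi², depth = V / A = 1.40 in.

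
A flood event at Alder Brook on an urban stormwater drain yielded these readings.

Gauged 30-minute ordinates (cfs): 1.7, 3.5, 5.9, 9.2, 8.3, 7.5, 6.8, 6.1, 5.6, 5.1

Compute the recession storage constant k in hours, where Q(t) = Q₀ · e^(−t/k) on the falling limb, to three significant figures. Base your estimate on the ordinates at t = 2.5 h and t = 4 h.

On the falling limb, Q drops from 7.5 to 5.6 cfs between t = 2.5 h and t = 4 h (Δt = 1.5 h).
k = −Δt / ln(Q₂/Q₁) = −1.5 / ln(5.6/7.5) = 5.13 h.

k ≈ 5.13 h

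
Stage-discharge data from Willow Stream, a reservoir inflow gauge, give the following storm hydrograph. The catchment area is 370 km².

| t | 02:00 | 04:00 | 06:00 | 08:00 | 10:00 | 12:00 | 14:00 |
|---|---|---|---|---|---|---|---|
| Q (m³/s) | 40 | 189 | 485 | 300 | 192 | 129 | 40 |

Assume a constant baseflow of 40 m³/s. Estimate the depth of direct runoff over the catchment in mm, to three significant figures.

d ≈ 21.3 mm

Direct runoff: 0.0, 149.0, 445.0, 260.0, 152.0, 89.0, 0.0 m³/s; ΣQ_DR = 1095 m³/s.
V = ΣQ_DR · Δt = 1095 × 7200 s = 7.884 × 10^6 m³.
Over A = 370 km², depth = V / A = 21.3 mm.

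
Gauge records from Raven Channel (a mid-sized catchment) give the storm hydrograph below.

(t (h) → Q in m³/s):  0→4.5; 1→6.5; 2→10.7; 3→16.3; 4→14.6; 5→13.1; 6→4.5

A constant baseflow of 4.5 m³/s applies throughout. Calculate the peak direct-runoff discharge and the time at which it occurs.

Q_p = 11.8 m³/s at t = 3 h

Subtracting baseflow gives direct-runoff ordinates: 0.0, 2.0, 6.2, 11.8, 10.1, 8.6, 0.0 m³/s.
The maximum is 11.8 m³/s, occurring at the reading for t = 3 h.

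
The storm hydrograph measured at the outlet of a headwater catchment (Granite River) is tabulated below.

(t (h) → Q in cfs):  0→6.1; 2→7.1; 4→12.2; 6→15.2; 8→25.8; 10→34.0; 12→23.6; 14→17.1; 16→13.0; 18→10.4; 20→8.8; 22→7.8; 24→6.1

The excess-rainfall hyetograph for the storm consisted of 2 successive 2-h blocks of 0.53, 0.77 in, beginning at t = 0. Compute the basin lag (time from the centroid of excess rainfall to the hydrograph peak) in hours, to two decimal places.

Centroid of excess rainfall: t_c = Σ P_i·t̄_i / ΣP_i = 2.1846 h (block centres at 1, 3 h).
Hydrograph peak occurs at t = 10 h, so basin lag t_L = 10 − 2.1846 = 7.82 h.

t_L ≈ 7.82 h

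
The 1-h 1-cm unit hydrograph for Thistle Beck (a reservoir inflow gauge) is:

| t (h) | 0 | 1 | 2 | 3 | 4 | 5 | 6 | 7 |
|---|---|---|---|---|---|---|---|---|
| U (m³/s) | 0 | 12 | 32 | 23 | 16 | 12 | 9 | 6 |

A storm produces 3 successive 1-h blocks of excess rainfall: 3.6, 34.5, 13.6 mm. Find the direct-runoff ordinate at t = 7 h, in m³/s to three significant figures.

By discrete convolution, Q_j = Σ (P_i / 10 mm) · U_{j−i}.
At t = 7 h (j=7): Q = (3.6/10)·6 + (34.5/10)·9 + (13.6/10)·12 = 49.5 m³/s.

Q ≈ 49.5 m³/s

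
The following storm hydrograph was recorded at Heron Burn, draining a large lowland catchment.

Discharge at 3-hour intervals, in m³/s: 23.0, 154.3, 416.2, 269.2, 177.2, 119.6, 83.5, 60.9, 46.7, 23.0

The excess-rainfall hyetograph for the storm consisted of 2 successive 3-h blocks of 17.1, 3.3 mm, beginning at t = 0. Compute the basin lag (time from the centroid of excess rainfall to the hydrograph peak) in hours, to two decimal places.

Centroid of excess rainfall: t_c = Σ P_i·t̄_i / ΣP_i = 1.9853 h (block centres at 1.5, 4.5 h).
Hydrograph peak occurs at t = 6 h, so basin lag t_L = 6 − 1.9853 = 4.01 h.

t_L ≈ 4.01 h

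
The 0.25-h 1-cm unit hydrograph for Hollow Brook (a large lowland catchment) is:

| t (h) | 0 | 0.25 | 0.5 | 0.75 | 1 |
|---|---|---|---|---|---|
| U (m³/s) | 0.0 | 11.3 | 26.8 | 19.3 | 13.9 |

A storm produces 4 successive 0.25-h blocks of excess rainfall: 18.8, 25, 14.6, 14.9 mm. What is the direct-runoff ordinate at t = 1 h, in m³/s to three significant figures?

By discrete convolution, Q_j = Σ (P_i / 10 mm) · U_{j−i}.
At t = 1 h (j=4): Q = (18.8/10)·13.9 + (25/10)·19.3 + (14.6/10)·26.8 + (14.9/10)·11.3 = 130 m³/s.

Q ≈ 130 m³/s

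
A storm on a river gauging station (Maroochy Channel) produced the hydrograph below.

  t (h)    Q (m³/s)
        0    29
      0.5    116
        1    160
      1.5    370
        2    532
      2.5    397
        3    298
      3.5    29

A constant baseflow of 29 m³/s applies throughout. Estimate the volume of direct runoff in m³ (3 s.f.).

Direct-runoff ordinates (Q − Q_b): 0.0, 87.0, 131.0, 341.0, 503.0, 368.0, 269.0, 0.0 m³/s.
ΣQ_DR = 1699 m³/s.
With Δt = 0.5 h = 1800 s, V = ΣQ_DR · Δt = 1699 × 1800 = 3.06 × 10^6 m³.

V ≈ 3.06 × 10^6 m³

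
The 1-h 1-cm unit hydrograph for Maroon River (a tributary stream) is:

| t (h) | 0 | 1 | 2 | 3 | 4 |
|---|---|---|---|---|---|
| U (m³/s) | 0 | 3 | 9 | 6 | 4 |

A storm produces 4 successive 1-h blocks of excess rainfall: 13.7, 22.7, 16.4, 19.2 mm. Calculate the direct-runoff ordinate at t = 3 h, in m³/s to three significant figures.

Q ≈ 33.6 m³/s

By discrete convolution, Q_j = Σ (P_i / 10 mm) · U_{j−i}.
At t = 3 h (j=3): Q = (13.7/10)·6 + (22.7/10)·9 + (16.4/10)·3 + (19.2/10)·0 = 33.6 m³/s.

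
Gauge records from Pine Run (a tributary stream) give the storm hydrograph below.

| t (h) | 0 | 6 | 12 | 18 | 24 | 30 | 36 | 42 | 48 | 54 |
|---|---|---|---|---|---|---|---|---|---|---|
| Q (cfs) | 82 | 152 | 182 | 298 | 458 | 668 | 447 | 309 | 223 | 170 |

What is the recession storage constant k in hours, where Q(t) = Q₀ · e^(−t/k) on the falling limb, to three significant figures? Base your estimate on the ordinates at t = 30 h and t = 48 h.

k ≈ 16.4 h

On the falling limb, Q drops from 668 to 223 cfs between t = 30 h and t = 48 h (Δt = 18 h).
k = −Δt / ln(Q₂/Q₁) = −18 / ln(223/668) = 16.4 h.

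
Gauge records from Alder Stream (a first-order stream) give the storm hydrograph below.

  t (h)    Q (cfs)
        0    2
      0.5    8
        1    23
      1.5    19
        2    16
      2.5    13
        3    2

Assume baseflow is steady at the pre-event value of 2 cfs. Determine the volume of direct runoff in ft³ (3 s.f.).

V ≈ 1.24 × 10^5 ft³

Direct-runoff ordinates (Q − Q_b): 0.0, 6.0, 21.0, 17.0, 14.0, 11.0, 0.0 cfs.
ΣQ_DR = 69.00 cfs.
With Δt = 0.5 h = 1800 s, V = ΣQ_DR · Δt = 69.00 × 1800 = 1.24 × 10^5 ft³.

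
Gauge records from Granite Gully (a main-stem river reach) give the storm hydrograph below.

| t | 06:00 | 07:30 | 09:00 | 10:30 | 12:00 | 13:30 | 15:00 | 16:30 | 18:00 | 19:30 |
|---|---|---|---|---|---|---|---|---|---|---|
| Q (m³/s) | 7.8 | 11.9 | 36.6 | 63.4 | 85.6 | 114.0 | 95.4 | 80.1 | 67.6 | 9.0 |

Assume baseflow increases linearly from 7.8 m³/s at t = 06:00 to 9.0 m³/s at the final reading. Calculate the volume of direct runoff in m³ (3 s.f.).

V ≈ 2.63 × 10^6 m³

Direct-runoff ordinates (Q − Q_b): 0.00, 3.97, 28.53, 55.20, 77.27, 105.53, 86.80, 71.37, 58.73, 0.00 m³/s.
ΣQ_DR = 487.4 m³/s.
With Δt = 1.5 h = 5400 s, V = ΣQ_DR · Δt = 487.4 × 5400 = 2.63 × 10^6 m³.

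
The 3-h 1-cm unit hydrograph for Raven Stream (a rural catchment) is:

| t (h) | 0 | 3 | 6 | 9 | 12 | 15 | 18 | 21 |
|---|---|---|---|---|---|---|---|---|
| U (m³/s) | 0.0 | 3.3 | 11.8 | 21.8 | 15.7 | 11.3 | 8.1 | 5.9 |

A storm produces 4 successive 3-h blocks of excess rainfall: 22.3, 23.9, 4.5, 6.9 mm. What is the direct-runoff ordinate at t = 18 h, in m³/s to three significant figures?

By discrete convolution, Q_j = Σ (P_i / 10 mm) · U_{j−i}.
At t = 18 h (j=6): Q = (22.3/10)·8.1 + (23.9/10)·11.3 + (4.5/10)·15.7 + (6.9/10)·21.8 = 67.2 m³/s.

Q ≈ 67.2 m³/s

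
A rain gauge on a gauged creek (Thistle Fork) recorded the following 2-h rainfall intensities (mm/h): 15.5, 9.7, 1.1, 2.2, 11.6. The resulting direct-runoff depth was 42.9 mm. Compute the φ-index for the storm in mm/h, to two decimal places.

φ ≈ 5.12 mm/h

Only the 3 blocks with intensity above φ contribute runoff: 15.5, 9.7, 11.6 mm/h.
Σ(I−φ)·Δt = d  ⇒  (15.5+9.7+11.6 − 3φ)·2 = 42.9
φ = (36.80 − 42.9/2) / 3 = 5.12 mm/h.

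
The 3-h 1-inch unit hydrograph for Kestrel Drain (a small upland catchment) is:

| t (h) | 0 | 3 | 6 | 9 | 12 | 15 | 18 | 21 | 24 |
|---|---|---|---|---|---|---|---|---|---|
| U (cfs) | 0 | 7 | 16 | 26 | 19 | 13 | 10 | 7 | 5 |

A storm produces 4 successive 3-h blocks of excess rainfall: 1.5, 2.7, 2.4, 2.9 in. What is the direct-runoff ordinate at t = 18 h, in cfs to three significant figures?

By discrete convolution, Q_j = Σ (P_i / 1 in) · U_{j−i}.
At t = 18 h (j=6): Q = (1.5/1)·10 + (2.7/1)·13 + (2.4/1)·19 + (2.9/1)·26 = 171 cfs.

Q ≈ 171 cfs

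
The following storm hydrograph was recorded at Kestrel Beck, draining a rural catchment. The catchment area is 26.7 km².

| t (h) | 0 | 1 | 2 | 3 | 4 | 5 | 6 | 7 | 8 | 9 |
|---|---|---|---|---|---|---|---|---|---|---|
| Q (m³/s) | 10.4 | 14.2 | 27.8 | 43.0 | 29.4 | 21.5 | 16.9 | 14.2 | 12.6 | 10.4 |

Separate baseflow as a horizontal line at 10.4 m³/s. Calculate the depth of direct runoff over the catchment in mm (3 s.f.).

d ≈ 13.0 mm

Direct runoff: 0.0, 3.8, 17.4, 32.6, 19.0, 11.1, 6.5, 3.8, 2.2, 0.0 m³/s; ΣQ_DR = 96.40 m³/s.
V = ΣQ_DR · Δt = 96.40 × 3600 s = 3.470 × 10^5 m³.
Over A = 26.7 km², depth = V / A = 13.0 mm.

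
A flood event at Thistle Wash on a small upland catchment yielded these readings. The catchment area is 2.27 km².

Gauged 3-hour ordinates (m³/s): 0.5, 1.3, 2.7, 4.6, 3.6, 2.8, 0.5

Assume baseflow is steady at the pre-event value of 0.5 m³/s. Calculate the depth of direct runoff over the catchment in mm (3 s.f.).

Direct runoff: 0.0, 0.8, 2.2, 4.1, 3.1, 2.3, 0.0 m³/s; ΣQ_DR = 12.50 m³/s.
V = ΣQ_DR · Δt = 12.50 × 10800 s = 1.350 × 10^5 m³.
Over A = 2.27 km², depth = V / A = 59.5 mm.

d ≈ 59.5 mm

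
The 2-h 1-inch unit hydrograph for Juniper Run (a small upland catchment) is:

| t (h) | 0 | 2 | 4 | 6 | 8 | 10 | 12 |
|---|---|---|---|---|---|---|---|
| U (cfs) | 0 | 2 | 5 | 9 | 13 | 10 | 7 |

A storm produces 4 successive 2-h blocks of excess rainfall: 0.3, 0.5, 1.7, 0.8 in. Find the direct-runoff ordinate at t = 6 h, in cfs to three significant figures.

Q ≈ 8.60 cfs

By discrete convolution, Q_j = Σ (P_i / 1 in) · U_{j−i}.
At t = 6 h (j=3): Q = (0.3/1)·9 + (0.5/1)·5 + (1.7/1)·2 + (0.8/1)·0 = 8.60 cfs.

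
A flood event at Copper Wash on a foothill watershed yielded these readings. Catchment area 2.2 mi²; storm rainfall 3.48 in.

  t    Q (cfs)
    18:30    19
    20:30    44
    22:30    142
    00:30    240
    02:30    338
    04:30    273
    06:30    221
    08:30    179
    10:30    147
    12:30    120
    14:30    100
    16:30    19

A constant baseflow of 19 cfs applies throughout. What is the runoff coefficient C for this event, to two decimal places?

C ≈ 0.65

ΣQ_DR = 1614 cfs; V = ΣQ_DR·Δt = 1.162 × 10^7 ft³.
Runoff depth d = V / A = 2.274 in.
C = d / P = 2.274 / 3.48 = 0.65.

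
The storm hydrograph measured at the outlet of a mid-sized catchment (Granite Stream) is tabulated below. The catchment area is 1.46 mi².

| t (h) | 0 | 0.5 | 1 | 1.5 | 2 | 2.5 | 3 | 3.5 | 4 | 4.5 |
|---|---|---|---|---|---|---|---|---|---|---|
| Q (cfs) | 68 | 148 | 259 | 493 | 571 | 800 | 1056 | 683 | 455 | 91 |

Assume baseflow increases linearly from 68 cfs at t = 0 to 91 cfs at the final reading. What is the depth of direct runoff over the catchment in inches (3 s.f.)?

Direct runoff: 0.00, 77.44, 185.89, 417.33, 492.78, 719.22, 972.67, 597.11, 366.56, 0.00 cfs; ΣQ_DR = 3829 cfs.
V = ΣQ_DR · Δt = 3829 × 1800 s = 6.892 × 10^6 ft³.
Over A = 1.46 mi², depth = V / A = 2.03 in.

d ≈ 2.03 in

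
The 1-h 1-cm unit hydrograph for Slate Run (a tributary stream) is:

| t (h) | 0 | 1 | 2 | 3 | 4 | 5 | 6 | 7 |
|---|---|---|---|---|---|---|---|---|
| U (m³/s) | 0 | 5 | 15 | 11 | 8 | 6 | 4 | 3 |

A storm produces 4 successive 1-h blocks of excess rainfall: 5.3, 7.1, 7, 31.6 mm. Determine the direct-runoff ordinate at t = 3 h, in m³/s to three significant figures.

By discrete convolution, Q_j = Σ (P_i / 10 mm) · U_{j−i}.
At t = 3 h (j=3): Q = (5.3/10)·11 + (7.1/10)·15 + (7/10)·5 + (31.6/10)·0 = 20.0 m³/s.

Q ≈ 20.0 m³/s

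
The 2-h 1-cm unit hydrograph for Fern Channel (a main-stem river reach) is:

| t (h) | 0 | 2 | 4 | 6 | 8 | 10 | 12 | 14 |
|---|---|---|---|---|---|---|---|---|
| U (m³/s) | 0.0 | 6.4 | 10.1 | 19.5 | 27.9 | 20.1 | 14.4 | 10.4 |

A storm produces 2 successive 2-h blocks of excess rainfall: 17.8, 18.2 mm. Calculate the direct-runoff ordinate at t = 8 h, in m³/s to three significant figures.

Q ≈ 85.2 m³/s

By discrete convolution, Q_j = Σ (P_i / 10 mm) · U_{j−i}.
At t = 8 h (j=4): Q = (17.8/10)·27.9 + (18.2/10)·19.5 = 85.2 m³/s.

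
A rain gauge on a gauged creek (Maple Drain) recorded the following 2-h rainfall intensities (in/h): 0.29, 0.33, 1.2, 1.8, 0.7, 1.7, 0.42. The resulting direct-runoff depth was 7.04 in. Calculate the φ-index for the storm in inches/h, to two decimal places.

Only the 4 blocks with intensity above φ contribute runoff: 1.2, 1.8, 0.7, 1.7 in/h.
Σ(I−φ)·Δt = d  ⇒  (1.2+1.8+0.7+1.7 − 4φ)·2 = 7.04
φ = (5.400 − 7.04/2) / 4 = 0.47 in/h.

φ ≈ 0.47 in/h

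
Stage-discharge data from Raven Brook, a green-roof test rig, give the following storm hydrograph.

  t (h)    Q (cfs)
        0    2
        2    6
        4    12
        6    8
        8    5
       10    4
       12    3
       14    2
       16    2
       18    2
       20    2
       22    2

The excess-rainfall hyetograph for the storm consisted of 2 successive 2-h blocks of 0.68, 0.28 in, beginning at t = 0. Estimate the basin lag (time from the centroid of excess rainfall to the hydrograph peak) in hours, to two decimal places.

Centroid of excess rainfall: t_c = Σ P_i·t̄_i / ΣP_i = 1.5833 h (block centres at 1, 3 h).
Hydrograph peak occurs at t = 4 h, so basin lag t_L = 4 − 1.5833 = 2.42 h.

t_L ≈ 2.42 h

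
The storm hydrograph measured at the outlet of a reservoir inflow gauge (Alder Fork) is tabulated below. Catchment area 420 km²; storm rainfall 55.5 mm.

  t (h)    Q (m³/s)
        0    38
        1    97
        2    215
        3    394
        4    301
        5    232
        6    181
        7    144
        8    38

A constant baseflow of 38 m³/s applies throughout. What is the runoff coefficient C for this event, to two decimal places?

ΣQ_DR = 1298 m³/s; V = ΣQ_DR·Δt = 4.673 × 10^6 m³.
Runoff depth d = V / A = 11.13 mm.
C = d / P = 11.13 / 55.5 = 0.20.

C ≈ 0.20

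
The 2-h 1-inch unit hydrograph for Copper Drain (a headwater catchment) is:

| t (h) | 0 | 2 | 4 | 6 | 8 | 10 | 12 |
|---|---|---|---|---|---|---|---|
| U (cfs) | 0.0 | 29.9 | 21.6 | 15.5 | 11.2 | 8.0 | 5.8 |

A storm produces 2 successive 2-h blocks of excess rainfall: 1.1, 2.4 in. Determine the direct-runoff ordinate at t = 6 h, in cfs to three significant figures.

Q ≈ 68.9 cfs

By discrete convolution, Q_j = Σ (P_i / 1 in) · U_{j−i}.
At t = 6 h (j=3): Q = (1.1/1)·15.5 + (2.4/1)·21.6 = 68.9 cfs.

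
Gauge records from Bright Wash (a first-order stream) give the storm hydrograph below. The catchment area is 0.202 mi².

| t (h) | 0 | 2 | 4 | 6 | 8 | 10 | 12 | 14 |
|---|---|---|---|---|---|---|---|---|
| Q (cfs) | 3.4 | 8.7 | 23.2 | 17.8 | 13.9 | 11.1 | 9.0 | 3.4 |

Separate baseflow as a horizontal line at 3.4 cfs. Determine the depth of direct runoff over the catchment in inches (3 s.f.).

Direct runoff: 0.0, 5.3, 19.8, 14.4, 10.5, 7.7, 5.6, 0.0 cfs; ΣQ_DR = 63.30 cfs.
V = ΣQ_DR · Δt = 63.30 × 7200 s = 4.558 × 10^5 ft³.
Over A = 0.202 mi², depth = V / A = 0.971 in.

d ≈ 0.971 in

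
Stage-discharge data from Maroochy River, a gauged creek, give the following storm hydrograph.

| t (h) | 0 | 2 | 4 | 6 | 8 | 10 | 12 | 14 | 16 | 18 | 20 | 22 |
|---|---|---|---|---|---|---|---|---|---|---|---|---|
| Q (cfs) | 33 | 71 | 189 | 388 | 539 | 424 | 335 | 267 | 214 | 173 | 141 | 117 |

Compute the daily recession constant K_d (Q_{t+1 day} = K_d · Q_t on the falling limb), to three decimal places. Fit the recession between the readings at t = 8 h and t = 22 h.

K_d ≈ 0.073

Between t = 8 h and t = 22 h the flow falls from 539 to 117 cfs over 7×2 h = 14 h.
Per-interval ratio K = (117/539)^(1/7) = 0.8039; K_d = K^(24/2) = 0.073.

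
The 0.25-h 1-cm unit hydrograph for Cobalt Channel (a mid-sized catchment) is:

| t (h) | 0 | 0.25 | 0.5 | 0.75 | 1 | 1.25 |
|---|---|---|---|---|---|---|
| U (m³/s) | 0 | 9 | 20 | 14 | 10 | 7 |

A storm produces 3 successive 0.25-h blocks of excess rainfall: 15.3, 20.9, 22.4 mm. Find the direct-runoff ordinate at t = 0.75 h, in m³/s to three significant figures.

By discrete convolution, Q_j = Σ (P_i / 10 mm) · U_{j−i}.
At t = 0.75 h (j=3): Q = (15.3/10)·14 + (20.9/10)·20 + (22.4/10)·9 = 83.4 m³/s.

Q ≈ 83.4 m³/s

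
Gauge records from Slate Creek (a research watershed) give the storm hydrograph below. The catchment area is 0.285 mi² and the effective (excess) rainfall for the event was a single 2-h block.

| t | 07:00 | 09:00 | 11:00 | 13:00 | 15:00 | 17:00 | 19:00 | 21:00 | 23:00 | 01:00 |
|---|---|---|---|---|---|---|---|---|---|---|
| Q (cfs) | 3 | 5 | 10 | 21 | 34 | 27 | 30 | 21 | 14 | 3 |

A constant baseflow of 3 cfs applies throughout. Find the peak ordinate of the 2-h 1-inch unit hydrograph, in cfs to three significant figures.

Direct runoff: 0.0, 2.0, 7.0, 18.0, 31.0, 24.0, 27.0, 18.0, 11.0, 0.0 cfs; ΣQ_DR = 138.0 cfs, peak = 31.0 cfs.
Runoff depth d = ΣQ_DR·Δt / A = 138.0 × 7200 / (0.285 mi²) = 1.501 in.
The 1-inch UH is the DRH scaled by (1 in)/d, so U_p = 31.0 × 1/1.501 = 20.7 cfs.

U_p ≈ 20.7 cfs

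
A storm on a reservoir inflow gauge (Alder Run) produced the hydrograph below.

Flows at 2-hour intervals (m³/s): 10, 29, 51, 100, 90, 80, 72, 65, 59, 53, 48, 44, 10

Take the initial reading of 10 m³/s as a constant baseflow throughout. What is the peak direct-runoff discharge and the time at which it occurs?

Q_p = 90.0 m³/s at t = 6 h

Subtracting baseflow gives direct-runoff ordinates: 0.0, 19.0, 41.0, 90.0, 80.0, 70.0, 62.0, 55.0, 49.0, 43.0, 38.0, 34.0, 0.0 m³/s.
The maximum is 90.0 m³/s, occurring at the reading for t = 6 h.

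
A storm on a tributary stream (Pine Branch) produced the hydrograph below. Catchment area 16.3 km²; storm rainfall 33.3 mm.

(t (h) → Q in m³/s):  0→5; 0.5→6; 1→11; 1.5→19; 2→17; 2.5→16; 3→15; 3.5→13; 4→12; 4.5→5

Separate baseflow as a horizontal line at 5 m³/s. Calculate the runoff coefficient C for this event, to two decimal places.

ΣQ_DR = 69.00 m³/s; V = ΣQ_DR·Δt = 1.242 × 10^5 m³.
Runoff depth d = V / A = 7.620 mm.
C = d / P = 7.620 / 33.3 = 0.23.

C ≈ 0.23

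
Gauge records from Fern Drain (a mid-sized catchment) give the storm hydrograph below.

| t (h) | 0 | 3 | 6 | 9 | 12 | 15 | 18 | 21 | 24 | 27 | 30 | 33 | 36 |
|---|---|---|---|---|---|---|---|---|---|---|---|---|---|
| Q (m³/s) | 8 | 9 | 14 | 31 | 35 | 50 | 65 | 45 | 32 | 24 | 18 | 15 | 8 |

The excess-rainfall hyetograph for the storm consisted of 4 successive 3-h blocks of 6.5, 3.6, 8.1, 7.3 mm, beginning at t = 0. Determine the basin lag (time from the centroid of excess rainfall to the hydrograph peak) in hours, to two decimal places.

Centroid of excess rainfall: t_c = Σ P_i·t̄_i / ΣP_i = 6.4059 h (block centres at 1.5, 4.5, 7.5, 10.5 h).
Hydrograph peak occurs at t = 18 h, so basin lag t_L = 18 − 6.4059 = 11.59 h.

t_L ≈ 11.59 h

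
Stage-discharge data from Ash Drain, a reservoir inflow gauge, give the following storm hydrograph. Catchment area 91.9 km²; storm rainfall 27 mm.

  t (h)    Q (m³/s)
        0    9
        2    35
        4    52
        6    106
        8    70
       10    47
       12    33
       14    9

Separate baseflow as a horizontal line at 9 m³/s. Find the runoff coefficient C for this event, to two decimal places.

C ≈ 0.84

ΣQ_DR = 289.0 m³/s; V = ΣQ_DR·Δt = 2.081 × 10^6 m³.
Runoff depth d = V / A = 22.64 mm.
C = d / P = 22.64 / 27 = 0.84.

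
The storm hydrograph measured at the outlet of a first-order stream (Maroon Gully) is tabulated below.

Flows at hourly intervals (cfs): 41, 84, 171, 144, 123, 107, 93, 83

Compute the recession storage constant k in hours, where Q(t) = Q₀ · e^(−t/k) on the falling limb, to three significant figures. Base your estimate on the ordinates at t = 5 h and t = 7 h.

k ≈ 7.87 h

On the falling limb, Q drops from 107 to 83 cfs between t = 5 h and t = 7 h (Δt = 2 h).
k = −Δt / ln(Q₂/Q₁) = −2 / ln(83/107) = 7.87 h.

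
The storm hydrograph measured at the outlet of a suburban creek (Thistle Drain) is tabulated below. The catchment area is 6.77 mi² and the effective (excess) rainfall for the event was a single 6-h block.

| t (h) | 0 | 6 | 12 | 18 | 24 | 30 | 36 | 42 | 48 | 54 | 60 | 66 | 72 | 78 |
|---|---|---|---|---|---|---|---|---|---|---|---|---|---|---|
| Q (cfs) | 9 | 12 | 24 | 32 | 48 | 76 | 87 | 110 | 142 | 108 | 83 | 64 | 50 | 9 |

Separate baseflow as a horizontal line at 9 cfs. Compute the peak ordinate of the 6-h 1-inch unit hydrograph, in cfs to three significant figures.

U_p ≈ 133 cfs

Direct runoff: 0.0, 3.0, 15.0, 23.0, 39.0, 67.0, 78.0, 101.0, 133.0, 99.0, 74.0, 55.0, 41.0, 0.0 cfs; ΣQ_DR = 728.0 cfs, peak = 133.0 cfs.
Runoff depth d = ΣQ_DR·Δt / A = 728.0 × 21600 / (6.77 mi²) = 0.9998 in.
The 1-inch UH is the DRH scaled by (1 in)/d, so U_p = 133.0 × 1/0.9998 = 133 cfs.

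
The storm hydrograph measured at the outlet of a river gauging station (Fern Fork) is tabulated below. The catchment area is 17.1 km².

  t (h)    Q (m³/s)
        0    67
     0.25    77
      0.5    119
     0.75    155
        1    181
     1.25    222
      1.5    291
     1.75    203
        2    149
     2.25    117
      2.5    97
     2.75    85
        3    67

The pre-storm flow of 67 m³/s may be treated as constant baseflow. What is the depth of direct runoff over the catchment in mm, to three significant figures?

d ≈ 50.5 mm

Direct runoff: 0.0, 10.0, 52.0, 88.0, 114.0, 155.0, 224.0, 136.0, 82.0, 50.0, 30.0, 18.0, 0.0 m³/s; ΣQ_DR = 959.0 m³/s.
V = ΣQ_DR · Δt = 959.0 × 900 s = 8.631 × 10^5 m³.
Over A = 17.1 km², depth = V / A = 50.5 mm.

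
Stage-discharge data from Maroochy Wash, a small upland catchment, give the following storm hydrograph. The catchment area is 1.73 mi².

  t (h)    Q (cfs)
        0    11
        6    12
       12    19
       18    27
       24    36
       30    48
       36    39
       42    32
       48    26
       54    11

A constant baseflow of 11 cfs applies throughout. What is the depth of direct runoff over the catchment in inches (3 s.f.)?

Direct runoff: 0.0, 1.0, 8.0, 16.0, 25.0, 37.0, 28.0, 21.0, 15.0, 0.0 cfs; ΣQ_DR = 151.0 cfs.
V = ΣQ_DR · Δt = 151.0 × 21600 s = 3.262 × 10^6 ft³.
Over A = 1.73 mi², depth = V / A = 0.812 in.

d ≈ 0.812 in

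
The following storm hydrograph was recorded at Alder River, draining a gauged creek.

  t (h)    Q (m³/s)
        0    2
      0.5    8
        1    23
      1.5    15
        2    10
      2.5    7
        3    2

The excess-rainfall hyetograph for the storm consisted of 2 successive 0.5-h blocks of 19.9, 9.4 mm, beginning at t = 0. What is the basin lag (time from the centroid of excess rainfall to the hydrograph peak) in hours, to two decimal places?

t_L ≈ 0.59 h

Centroid of excess rainfall: t_c = Σ P_i·t̄_i / ΣP_i = 0.4104 h (block centres at 0.25, 0.75 h).
Hydrograph peak occurs at t = 1 h, so basin lag t_L = 1 − 0.4104 = 0.59 h.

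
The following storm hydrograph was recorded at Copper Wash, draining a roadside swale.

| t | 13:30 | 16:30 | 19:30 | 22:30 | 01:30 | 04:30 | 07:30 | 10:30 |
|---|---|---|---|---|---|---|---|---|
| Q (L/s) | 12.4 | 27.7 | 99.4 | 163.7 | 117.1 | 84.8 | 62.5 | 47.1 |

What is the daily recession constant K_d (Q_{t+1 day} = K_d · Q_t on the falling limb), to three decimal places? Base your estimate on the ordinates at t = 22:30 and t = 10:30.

K_d ≈ 0.083

Between t = 22:30 and t = 10:30 the flow falls from 163.7 to 47.1 L/s over 4×3 h = 12 h.
Per-interval ratio K = (47.1/163.7)^(1/4) = 0.7324; K_d = K^(24/3) = 0.083.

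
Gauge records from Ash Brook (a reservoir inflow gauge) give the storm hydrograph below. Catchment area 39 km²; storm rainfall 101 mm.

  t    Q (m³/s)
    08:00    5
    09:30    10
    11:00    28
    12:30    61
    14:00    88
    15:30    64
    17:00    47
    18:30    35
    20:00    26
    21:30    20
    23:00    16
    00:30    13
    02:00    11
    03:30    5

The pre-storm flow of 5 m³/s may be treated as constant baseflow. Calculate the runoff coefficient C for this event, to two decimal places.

ΣQ_DR = 359.0 m³/s; V = ΣQ_DR·Δt = 1.939 × 10^6 m³.
Runoff depth d = V / A = 49.71 mm.
C = d / P = 49.71 / 101 = 0.49.

C ≈ 0.49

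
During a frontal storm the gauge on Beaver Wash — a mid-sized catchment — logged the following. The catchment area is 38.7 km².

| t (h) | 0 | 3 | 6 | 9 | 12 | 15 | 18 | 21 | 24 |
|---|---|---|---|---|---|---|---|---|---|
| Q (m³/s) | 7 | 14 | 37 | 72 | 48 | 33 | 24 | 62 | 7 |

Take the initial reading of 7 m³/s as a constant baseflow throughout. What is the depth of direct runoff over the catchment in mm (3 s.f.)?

Direct runoff: 0.0, 7.0, 30.0, 65.0, 41.0, 26.0, 17.0, 55.0, 0.0 m³/s; ΣQ_DR = 241.0 m³/s.
V = ΣQ_DR · Δt = 241.0 × 10800 s = 2.603 × 10^6 m³.
Over A = 38.7 km², depth = V / A = 67.3 mm.

d ≈ 67.3 mm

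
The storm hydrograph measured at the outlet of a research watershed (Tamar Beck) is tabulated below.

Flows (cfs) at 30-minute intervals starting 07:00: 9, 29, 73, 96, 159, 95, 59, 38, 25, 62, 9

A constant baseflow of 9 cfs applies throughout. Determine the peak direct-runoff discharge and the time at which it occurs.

Q_p = 150.0 cfs at t = 09:00

Subtracting baseflow gives direct-runoff ordinates: 0.0, 20.0, 64.0, 87.0, 150.0, 86.0, 50.0, 29.0, 16.0, 53.0, 0.0 cfs.
The maximum is 150.0 cfs, occurring at the reading for t = 09:00.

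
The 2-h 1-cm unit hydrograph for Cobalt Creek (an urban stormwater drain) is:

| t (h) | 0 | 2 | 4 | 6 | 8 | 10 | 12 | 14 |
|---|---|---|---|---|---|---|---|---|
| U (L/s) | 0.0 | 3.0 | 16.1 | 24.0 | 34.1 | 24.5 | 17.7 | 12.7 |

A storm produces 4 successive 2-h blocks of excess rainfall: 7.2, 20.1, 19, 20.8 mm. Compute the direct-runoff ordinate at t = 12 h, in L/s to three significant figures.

By discrete convolution, Q_j = Σ (P_i / 10 mm) · U_{j−i}.
At t = 12 h (j=6): Q = (7.2/10)·17.7 + (20.1/10)·24.5 + (19/10)·34.1 + (20.8/10)·24.0 = 177 L/s.

Q ≈ 177 L/s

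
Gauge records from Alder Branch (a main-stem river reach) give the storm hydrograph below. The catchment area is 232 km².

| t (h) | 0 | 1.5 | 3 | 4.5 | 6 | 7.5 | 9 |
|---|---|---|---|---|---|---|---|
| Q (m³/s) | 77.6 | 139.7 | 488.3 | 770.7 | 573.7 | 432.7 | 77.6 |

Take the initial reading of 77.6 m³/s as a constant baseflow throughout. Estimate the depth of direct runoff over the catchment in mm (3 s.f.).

Direct runoff: 0.0, 62.1, 410.7, 693.1, 496.1, 355.1, 0.0 m³/s; ΣQ_DR = 2017 m³/s.
V = ΣQ_DR · Δt = 2017 × 5400 s = 1.089 × 10^7 m³.
Over A = 232 km², depth = V / A = 46.9 mm.

d ≈ 46.9 mm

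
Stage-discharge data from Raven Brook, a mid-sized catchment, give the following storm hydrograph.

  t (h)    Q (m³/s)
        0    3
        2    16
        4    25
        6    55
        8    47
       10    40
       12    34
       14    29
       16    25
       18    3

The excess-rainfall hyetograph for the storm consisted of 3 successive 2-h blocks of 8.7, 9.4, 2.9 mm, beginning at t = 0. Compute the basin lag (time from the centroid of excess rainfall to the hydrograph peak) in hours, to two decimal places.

Centroid of excess rainfall: t_c = Σ P_i·t̄_i / ΣP_i = 2.4476 h (block centres at 1, 3, 5 h).
Hydrograph peak occurs at t = 6 h, so basin lag t_L = 6 − 2.4476 = 3.55 h.

t_L ≈ 3.55 h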